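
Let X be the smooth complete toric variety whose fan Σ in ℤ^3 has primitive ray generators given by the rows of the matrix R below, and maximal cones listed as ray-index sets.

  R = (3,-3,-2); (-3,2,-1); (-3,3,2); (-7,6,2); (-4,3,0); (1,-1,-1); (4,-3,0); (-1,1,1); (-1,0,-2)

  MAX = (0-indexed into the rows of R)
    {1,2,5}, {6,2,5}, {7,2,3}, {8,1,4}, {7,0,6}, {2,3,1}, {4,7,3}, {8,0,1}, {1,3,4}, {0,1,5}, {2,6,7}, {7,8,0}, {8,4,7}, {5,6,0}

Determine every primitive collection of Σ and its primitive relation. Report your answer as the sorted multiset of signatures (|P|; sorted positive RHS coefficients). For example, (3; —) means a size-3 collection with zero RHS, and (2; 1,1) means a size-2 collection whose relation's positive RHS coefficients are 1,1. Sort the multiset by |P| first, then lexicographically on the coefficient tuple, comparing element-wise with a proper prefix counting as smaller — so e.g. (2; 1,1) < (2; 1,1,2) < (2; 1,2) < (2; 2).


Δ(Σ) — 9 vertices, 15 min non-faces:

  P = {0,2}:  v_{0} + v_{2} = 0 — sig = (2; —)
  P = {4,6}:  v_{4} + v_{6} = 0 — sig = (2; —)
  P = {5,7}:  v_{5} + v_{7} = 0 — sig = (2; —)
  P = {0,3}:  v_{0} + v_{3} = v_{4} — sig = (2; 1)
  P = {0,4}:  v_{0} + v_{4} = v_{8} — sig = (2; 1)
  P = {1,6}:  v_{1} + v_{6} = v_{5} — sig = (2; 1)
  P = {1,7}:  v_{1} + v_{7} = v_{4} — sig = (2; 1)
  P = {2,4}:  v_{2} + v_{4} = v_{3} — sig = (2; 1)
  P = {2,8}:  v_{2} + v_{8} = v_{4} — sig = (2; 1)
  P = {3,6}:  v_{3} + v_{6} = v_{2} — sig = (2; 1)
  P = {4,5}:  v_{4} + v_{5} = v_{1} — sig = (2; 1)
  P = {6,8}:  v_{6} + v_{8} = v_{0} — sig = (2; 1)
  P = {3,5}:  v_{3} + v_{5} = v_{1} + v_{2} — sig = (2; 1,1)
  P = {5,8}:  v_{5} + v_{8} = v_{0} + v_{1} — sig = (2; 1,1)
  P = {3,8}:  v_{3} + v_{8} = 2·v_{4} — sig = (2; 2)

so the primitive-relation signature multiset is
    (2; —)
    (2; —)
    (2; —)
    (2; 1)
    (2; 1)
    (2; 1)
    (2; 1)
    (2; 1)
    (2; 1)
    (2; 1)
    (2; 1)
    (2; 1)
    (2; 1,1)
    (2; 1,1)
    (2; 2)


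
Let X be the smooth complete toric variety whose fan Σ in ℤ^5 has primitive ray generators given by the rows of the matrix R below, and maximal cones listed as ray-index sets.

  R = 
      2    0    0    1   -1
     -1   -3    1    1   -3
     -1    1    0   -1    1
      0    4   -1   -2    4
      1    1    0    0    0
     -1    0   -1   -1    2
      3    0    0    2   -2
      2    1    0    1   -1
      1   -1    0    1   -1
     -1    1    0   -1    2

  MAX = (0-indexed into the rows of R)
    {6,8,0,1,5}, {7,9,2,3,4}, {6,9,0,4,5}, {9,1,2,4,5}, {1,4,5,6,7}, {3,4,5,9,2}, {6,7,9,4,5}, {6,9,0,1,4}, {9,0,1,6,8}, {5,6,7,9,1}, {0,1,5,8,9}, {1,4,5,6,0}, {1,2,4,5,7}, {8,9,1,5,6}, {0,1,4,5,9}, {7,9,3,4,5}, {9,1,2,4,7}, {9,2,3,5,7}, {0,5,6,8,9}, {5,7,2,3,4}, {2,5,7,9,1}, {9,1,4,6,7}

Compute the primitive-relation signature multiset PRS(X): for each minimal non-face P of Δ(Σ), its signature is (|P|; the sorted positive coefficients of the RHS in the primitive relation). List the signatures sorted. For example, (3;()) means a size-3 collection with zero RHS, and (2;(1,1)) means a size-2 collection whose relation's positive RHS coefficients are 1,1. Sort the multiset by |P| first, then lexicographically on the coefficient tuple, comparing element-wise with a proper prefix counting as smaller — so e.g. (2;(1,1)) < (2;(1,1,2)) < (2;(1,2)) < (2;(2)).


Δ(Σ) — 10 vertices, 14 min non-faces:

  P = {2,8}:  v_{2} + v_{8} = 0  so sig = (2;())
  P = {0,2}:  v_{0} + v_{2} = v_{4}  so sig = (2;(1))
  P = {1,3}:  v_{1} + v_{3} = v_{2}  so sig = (2;(1))
  P = {2,6}:  v_{2} + v_{6} = v_{7}  so sig = (2;(1))
  P = {4,8}:  v_{4} + v_{8} = v_{0}  so sig = (2;(1))
  P = {7,8}:  v_{7} + v_{8} = v_{6}  so sig = (2;(1))
  P = {0,7}:  v_{0} + v_{7} = v_{4} + v_{6}  so sig = (2;(1,1))
  P = {3,8}:  v_{3} + v_{8} = v_{4} + v_{5} + v_{7} + v_{9}  so sig = (2;(1,1,1,1))
  P = {0,3}:  v_{0} + v_{3} = 2·v_{4} + v_{5} + v_{7} + v_{9}  so sig = (2;(1,1,1,2))
  P = {3,6}:  v_{3} + v_{6} = v_{4} + v_{5} + 2·v_{7} + v_{9}  so sig = (2;(1,1,1,2))
  P = {1,4,5,7,9}:  v_{1} + v_{4} + v_{5} + v_{7} + v_{9} = 0  so sig = (5;())
  P = {1,4,5,6,9}:  v_{1} + v_{4} + v_{5} + v_{6} + v_{9} = v_{8}  so sig = (5;(1))
  P = {2,4,5,7,9}:  v_{2} + v_{4} + v_{5} + v_{7} + v_{9} = v_{3}  so sig = (5;(1))
  P = {0,1,5,6,9}:  v_{0} + v_{1} + v_{5} + v_{6} + v_{9} = 2·v_{8}  so sig = (5;(2))

so the primitive-relation signature multiset is
    (2;())
    (2;(1))
    (2;(1))
    (2;(1))
    (2;(1))
    (2;(1))
    (2;(1,1))
    (2;(1,1,1,1))
    (2;(1,1,1,2))
    (2;(1,1,1,2))
    (5;())
    (5;(1))
    (5;(1))
    (5;(2))


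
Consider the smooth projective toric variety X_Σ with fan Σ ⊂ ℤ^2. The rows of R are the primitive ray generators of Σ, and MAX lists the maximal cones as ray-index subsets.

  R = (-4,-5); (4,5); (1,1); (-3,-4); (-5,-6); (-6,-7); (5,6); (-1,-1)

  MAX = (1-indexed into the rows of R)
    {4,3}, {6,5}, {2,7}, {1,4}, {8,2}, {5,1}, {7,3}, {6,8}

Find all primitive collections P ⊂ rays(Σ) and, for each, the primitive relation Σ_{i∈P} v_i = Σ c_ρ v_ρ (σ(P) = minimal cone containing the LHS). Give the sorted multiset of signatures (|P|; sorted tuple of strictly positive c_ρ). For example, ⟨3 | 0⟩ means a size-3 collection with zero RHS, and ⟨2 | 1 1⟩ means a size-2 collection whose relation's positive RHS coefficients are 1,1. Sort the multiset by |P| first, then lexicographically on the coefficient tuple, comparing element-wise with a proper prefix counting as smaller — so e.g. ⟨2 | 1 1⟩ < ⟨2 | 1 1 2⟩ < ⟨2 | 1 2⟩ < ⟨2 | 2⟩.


Minimal non-faces — 20 found among 8 rays, 8 max cones:

  {1,2}:  v_{1} + v_{2} = 0  →  sig = ⟨2 | 0⟩
  {3,8}:  v_{3} + v_{8} = 0  →  sig = ⟨2 | 0⟩
  {5,7}:  v_{5} + v_{7} = 0  →  sig = ⟨2 | 0⟩
  {1,3}:  v_{1} + v_{3} = v_{4}  →  sig = ⟨2 | 1⟩
  {1,7}:  v_{1} + v_{7} = v_{3}  →  sig = ⟨2 | 1⟩
  {1,8}:  v_{1} + v_{8} = v_{5}  →  sig = ⟨2 | 1⟩
  {2,3}:  v_{2} + v_{3} = v_{7}  →  sig = ⟨2 | 1⟩
  {2,4}:  v_{2} + v_{4} = v_{3}  →  sig = ⟨2 | 1⟩
  {2,5}:  v_{2} + v_{5} = v_{8}  →  sig = ⟨2 | 1⟩
  {3,5}:  v_{3} + v_{5} = v_{1}  →  sig = ⟨2 | 1⟩
  {3,6}:  v_{3} + v_{6} = v_{5}  →  sig = ⟨2 | 1⟩
  {4,8}:  v_{4} + v_{8} = v_{1}  →  sig = ⟨2 | 1⟩
  {5,8}:  v_{5} + v_{8} = v_{6}  →  sig = ⟨2 | 1⟩
  {6,7}:  v_{6} + v_{7} = v_{8}  →  sig = ⟨2 | 1⟩
  {7,8}:  v_{7} + v_{8} = v_{2}  →  sig = ⟨2 | 1⟩
  {4,6}:  v_{4} + v_{6} = v_{1} + v_{5}  →  sig = ⟨2 | 1 1⟩
  {1,6}:  v_{1} + v_{6} = 2·v_{5}  →  sig = ⟨2 | 2⟩
  {2,6}:  v_{2} + v_{6} = 2·v_{8}  →  sig = ⟨2 | 2⟩
  {4,5}:  v_{4} + v_{5} = 2·v_{1}  →  sig = ⟨2 | 2⟩
  {4,7}:  v_{4} + v_{7} = 2·v_{3}  →  sig = ⟨2 | 2⟩

Signatures (|P|; sorted positive RHS coefficients), sorted:
{ ⟨2 | 0⟩ ×3,  ⟨2 | 1⟩ ×12,  ⟨2 | 1 1⟩,  ⟨2 | 2⟩ ×4 }


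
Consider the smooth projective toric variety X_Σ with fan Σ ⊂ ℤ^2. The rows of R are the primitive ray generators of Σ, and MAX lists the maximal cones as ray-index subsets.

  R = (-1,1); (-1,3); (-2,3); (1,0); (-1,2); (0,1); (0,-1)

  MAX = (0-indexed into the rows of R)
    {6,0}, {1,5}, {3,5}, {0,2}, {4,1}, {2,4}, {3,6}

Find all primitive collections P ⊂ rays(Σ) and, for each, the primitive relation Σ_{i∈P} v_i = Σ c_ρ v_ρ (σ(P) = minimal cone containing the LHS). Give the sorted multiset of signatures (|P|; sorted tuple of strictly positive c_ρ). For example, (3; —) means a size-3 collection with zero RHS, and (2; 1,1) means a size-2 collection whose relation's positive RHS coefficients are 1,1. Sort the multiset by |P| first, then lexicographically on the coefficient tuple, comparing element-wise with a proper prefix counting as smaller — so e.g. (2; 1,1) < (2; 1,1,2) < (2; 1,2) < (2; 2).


14 collections generate NE(X_Σ); each relation:

  • {5,6}:  v_{5} + v_{6} = 0  so sig = (2; —)
  • {0,3}:  v_{0} + v_{3} = v_{5}  so sig = (2; 1)
  • {0,4}:  v_{0} + v_{4} = v_{2}  so sig = (2; 1)
  • {0,5}:  v_{0} + v_{5} = v_{4}  so sig = (2; 1)
  • {1,6}:  v_{1} + v_{6} = v_{4}  so sig = (2; 1)
  • {2,3}:  v_{2} + v_{3} = v_{1}  so sig = (2; 1)
  • {4,5}:  v_{4} + v_{5} = v_{1}  so sig = (2; 1)
  • {4,6}:  v_{4} + v_{6} = v_{0}  so sig = (2; 1)
  • {0,1}:  v_{0} + v_{1} = 2·v_{4}  so sig = (2; 2)
  • {2,5}:  v_{2} + v_{5} = 2·v_{4}  so sig = (2; 2)
  • {2,6}:  v_{2} + v_{6} = 2·v_{0}  so sig = (2; 2)
  • {3,4}:  v_{3} + v_{4} = 2·v_{5}  so sig = (2; 2)
  • {1,2}:  v_{1} + v_{2} = 3·v_{4}  so sig = (2; 3)
  • {1,3}:  v_{1} + v_{3} = 3·v_{5}  so sig = (2; 3)

Sorted signature multiset PRS(X):
    |P|=2: 14 collections, coeffs (), (1), (1), (1), (1), (1), (1), (1), (2), (2), (2), (2), (3), (3)


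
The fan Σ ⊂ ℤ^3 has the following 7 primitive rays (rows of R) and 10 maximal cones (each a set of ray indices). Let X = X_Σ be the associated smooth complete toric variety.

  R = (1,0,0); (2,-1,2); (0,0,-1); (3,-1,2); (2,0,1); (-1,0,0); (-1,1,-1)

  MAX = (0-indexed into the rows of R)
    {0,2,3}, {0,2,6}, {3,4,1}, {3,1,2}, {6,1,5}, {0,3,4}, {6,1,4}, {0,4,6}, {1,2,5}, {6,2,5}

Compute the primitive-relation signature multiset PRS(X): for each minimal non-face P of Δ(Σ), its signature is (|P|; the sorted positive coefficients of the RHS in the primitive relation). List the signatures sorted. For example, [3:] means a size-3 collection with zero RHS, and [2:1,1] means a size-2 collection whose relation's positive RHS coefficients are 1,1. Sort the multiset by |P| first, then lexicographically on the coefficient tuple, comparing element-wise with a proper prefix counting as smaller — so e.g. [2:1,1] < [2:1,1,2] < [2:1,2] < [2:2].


Σ has 7 primitive collections:

  • {0,5}:  v_{0} + v_{5} = 0  ⇒ sig = [2:]
  • {0,1}:  v_{0} + v_{1} = v_{3}  ⇒ sig = [2:1]
  • {3,5}:  v_{3} + v_{5} = v_{1}  ⇒ sig = [2:1]
  • {3,6}:  v_{3} + v_{6} = v_{4}  ⇒ sig = [2:1]
  • {4,5}:  v_{4} + v_{5} = v_{1} + v_{6}  ⇒ sig = [2:1,1]
  • {2,4}:  v_{2} + v_{4} = 2·v_{0}  ⇒ sig = [2:2]
  • {1,2,6}:  v_{1} + v_{2} + v_{6} = v_{0}  ⇒ sig = [3:1]

Hence PRS(X_Σ) =
{ [2:],  [2:1] ×3,  [2:1,1],  [2:2],  [3:1] }


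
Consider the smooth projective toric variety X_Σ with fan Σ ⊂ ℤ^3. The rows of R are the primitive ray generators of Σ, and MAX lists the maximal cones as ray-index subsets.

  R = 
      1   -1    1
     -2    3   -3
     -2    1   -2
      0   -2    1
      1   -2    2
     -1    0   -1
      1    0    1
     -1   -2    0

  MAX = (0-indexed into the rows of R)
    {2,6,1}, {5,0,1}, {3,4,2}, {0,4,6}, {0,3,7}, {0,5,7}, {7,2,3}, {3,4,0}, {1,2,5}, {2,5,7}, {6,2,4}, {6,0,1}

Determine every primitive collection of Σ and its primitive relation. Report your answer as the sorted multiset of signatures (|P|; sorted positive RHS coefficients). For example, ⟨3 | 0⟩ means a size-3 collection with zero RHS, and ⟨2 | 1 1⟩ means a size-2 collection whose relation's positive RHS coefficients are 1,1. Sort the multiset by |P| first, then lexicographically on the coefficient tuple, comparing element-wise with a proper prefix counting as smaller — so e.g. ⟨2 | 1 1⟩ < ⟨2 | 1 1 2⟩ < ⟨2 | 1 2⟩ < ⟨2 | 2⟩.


Δ(Σ) — 8 vertices, 10 min non-faces:

  {5,6}:  v_{5} + v_{6} = 0 — sig = ⟨2 | 0⟩
  {0,2}:  v_{0} + v_{2} = v_{5} — sig = ⟨2 | 1⟩
  {1,3}:  v_{1} + v_{3} = v_{2} — sig = ⟨2 | 1⟩
  {3,5}:  v_{3} + v_{5} = v_{7} — sig = ⟨2 | 1⟩
  {3,6}:  v_{3} + v_{6} = v_{4} — sig = ⟨2 | 1⟩
  {4,5}:  v_{4} + v_{5} = v_{3} — sig = ⟨2 | 1⟩
  {6,7}:  v_{6} + v_{7} = v_{3} — sig = ⟨2 | 1⟩
  {1,4}:  v_{1} + v_{4} = v_{2} + v_{6} — sig = ⟨2 | 1 1⟩
  {1,7}:  v_{1} + v_{7} = v_{2} + v_{5} — sig = ⟨2 | 1 1⟩
  {4,7}:  v_{4} + v_{7} = 2·v_{3} — sig = ⟨2 | 2⟩

so the primitive-relation signature multiset is
[⟨2 | 0⟩, ⟨2 | 1⟩, ⟨2 | 1⟩, ⟨2 | 1⟩, ⟨2 | 1⟩, ⟨2 | 1⟩, ⟨2 | 1⟩, ⟨2 | 1 1⟩, ⟨2 | 1 1⟩, ⟨2 | 2⟩]


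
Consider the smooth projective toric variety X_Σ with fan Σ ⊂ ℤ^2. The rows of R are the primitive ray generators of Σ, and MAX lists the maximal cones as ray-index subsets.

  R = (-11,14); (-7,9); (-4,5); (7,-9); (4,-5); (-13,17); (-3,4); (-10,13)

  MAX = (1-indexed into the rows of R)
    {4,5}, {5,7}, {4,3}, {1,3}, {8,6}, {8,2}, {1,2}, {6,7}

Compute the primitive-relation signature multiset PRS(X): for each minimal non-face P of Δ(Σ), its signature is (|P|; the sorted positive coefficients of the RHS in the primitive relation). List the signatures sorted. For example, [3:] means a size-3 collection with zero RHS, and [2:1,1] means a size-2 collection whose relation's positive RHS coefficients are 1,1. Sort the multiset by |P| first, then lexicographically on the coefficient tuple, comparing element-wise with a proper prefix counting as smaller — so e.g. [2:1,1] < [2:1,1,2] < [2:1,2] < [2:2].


Σ has 20 primitive collections:

  • {2,4}:  v_{2} + v_{4} = 0 ; sig = [2:]
  • {3,5}:  v_{3} + v_{5} = 0 ; sig = [2:]
  • {1,4}:  v_{1} + v_{4} = v_{3} ; sig = [2:1]
  • {1,5}:  v_{1} + v_{5} = v_{2} ; sig = [2:1]
  • {2,3}:  v_{2} + v_{3} = v_{1} ; sig = [2:1]
  • {2,5}:  v_{2} + v_{5} = v_{7} ; sig = [2:1]
  • {2,7}:  v_{2} + v_{7} = v_{8} ; sig = [2:1]
  • {3,7}:  v_{3} + v_{7} = v_{2} ; sig = [2:1]
  • {4,7}:  v_{4} + v_{7} = v_{5} ; sig = [2:1]
  • {4,8}:  v_{4} + v_{8} = v_{7} ; sig = [2:1]
  • {7,8}:  v_{7} + v_{8} = v_{6} ; sig = [2:1]
  • {3,6}:  v_{3} + v_{6} = v_{2} + v_{8} ; sig = [2:1,1]
  • {1,6}:  v_{1} + v_{6} = 2·v_{2} + v_{8} ; sig = [2:1,2]
  • {1,7}:  v_{1} + v_{7} = 2·v_{2} ; sig = [2:2]
  • {2,6}:  v_{2} + v_{6} = 2·v_{8} ; sig = [2:2]
  • {3,8}:  v_{3} + v_{8} = 2·v_{2} ; sig = [2:2]
  • {4,6}:  v_{4} + v_{6} = 2·v_{7} ; sig = [2:2]
  • {5,8}:  v_{5} + v_{8} = 2·v_{7} ; sig = [2:2]
  • {1,8}:  v_{1} + v_{8} = 3·v_{2} ; sig = [2:3]
  • {5,6}:  v_{5} + v_{6} = 3·v_{7} ; sig = [2:3]

so the primitive-relation signature multiset is
    [2:]
    [2:]
    [2:1]
    [2:1]
    [2:1]
    [2:1]
    [2:1]
    [2:1]
    [2:1]
    [2:1]
    [2:1]
    [2:1,1]
    [2:1,2]
    [2:2]
    [2:2]
    [2:2]
    [2:2]
    [2:2]
    [2:3]
    [2:3]


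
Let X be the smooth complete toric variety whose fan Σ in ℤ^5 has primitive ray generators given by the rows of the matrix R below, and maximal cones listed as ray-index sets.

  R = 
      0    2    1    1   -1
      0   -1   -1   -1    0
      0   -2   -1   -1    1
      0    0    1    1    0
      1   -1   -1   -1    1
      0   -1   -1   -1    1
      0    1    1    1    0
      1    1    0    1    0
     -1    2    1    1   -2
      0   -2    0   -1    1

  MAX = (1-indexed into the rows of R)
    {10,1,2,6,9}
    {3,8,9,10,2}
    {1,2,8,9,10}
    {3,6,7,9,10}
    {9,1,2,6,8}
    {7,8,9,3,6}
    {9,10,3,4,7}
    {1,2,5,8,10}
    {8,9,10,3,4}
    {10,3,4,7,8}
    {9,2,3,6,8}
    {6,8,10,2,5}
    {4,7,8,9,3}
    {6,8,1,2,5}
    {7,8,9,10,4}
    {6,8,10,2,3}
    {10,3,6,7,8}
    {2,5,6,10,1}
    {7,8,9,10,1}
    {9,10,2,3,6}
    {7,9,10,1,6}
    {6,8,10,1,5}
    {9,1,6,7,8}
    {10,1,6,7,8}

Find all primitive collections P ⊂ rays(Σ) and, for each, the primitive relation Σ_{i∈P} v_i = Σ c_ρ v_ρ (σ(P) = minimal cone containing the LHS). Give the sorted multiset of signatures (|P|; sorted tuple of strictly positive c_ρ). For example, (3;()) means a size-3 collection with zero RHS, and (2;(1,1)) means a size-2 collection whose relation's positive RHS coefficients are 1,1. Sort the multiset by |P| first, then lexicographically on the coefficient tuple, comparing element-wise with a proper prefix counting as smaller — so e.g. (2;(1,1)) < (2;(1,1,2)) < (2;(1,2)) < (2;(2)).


Σ has 12 primitive collections:

  • {1,3}:  v_{1} + v_{3} = 0 — sig = (2;())
  • {2,7}:  v_{2} + v_{7} = 0 — sig = (2;())
  • {4,5}:  v_{4} + v_{5} = v_{8} + v_{10} — sig = (2;(1,1))
  • {4,6}:  v_{4} + v_{6} = v_{3} + v_{7} — sig = (2;(1,1))
  • {5,9}:  v_{5} + v_{9} = v_{1} + v_{2} — sig = (2;(1,1))
  • {1,4}:  v_{1} + v_{4} = v_{7} + v_{8} + v_{9} + v_{10} — sig = (2;(1,1,1,1))
  • {2,4}:  v_{2} + v_{4} = v_{3} + v_{8} + v_{9} + v_{10} — sig = (2;(1,1,1,1))
  • {3,5}:  v_{3} + v_{5} = v_{2} + v_{6} + v_{8} + v_{10} — sig = (2;(1,1,1,1))
  • {5,7}:  v_{5} + v_{7} = v_{1} + v_{6} + v_{8} + v_{10} — sig = (2;(1,1,1,1))
  • {6,8,9,10}:  v_{6} + v_{8} + v_{9} + v_{10} = 0 — sig = (4;())
  • {1,2,6,8,10}:  v_{1} + v_{2} + v_{6} + v_{8} + v_{10} = v_{5} — sig = (5;(1))
  • {3,7,8,9,10}:  v_{3} + v_{7} + v_{8} + v_{9} + v_{10} = v_{4} — sig = (5;(1))

Hence PRS(X_Σ) =
[(2;()), (2;()), (2;(1,1)), (2;(1,1)), (2;(1,1)), (2;(1,1,1,1)), (2;(1,1,1,1)), (2;(1,1,1,1)), (2;(1,1,1,1)), (4;()), (5;(1)), (5;(1))]


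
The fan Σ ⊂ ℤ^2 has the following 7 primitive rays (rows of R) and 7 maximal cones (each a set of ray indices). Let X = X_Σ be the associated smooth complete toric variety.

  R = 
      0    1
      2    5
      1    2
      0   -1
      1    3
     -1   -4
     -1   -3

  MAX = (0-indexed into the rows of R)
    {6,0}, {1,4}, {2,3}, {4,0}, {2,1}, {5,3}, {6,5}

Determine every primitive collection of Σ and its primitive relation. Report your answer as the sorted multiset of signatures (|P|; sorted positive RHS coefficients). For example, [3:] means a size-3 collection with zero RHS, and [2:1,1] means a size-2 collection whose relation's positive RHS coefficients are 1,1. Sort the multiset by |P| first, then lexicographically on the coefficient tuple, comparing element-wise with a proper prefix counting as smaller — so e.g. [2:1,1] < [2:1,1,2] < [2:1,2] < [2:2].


Σ has 14 primitive collections:

  P = {0,3}:  v_{0} + v_{3} = 0 — sig = [2:]
  P = {4,6}:  v_{4} + v_{6} = 0 — sig = [2:]
  P = {0,2}:  v_{0} + v_{2} = v_{4} — sig = [2:1]
  P = {0,5}:  v_{0} + v_{5} = v_{6} — sig = [2:1]
  P = {1,6}:  v_{1} + v_{6} = v_{2} — sig = [2:1]
  P = {2,4}:  v_{2} + v_{4} = v_{1} — sig = [2:1]
  P = {2,6}:  v_{2} + v_{6} = v_{3} — sig = [2:1]
  P = {3,4}:  v_{3} + v_{4} = v_{2} — sig = [2:1]
  P = {3,6}:  v_{3} + v_{6} = v_{5} — sig = [2:1]
  P = {4,5}:  v_{4} + v_{5} = v_{3} — sig = [2:1]
  P = {1,5}:  v_{1} + v_{5} = v_{2} + v_{3} — sig = [2:1,1]
  P = {0,1}:  v_{0} + v_{1} = 2·v_{4} — sig = [2:2]
  P = {1,3}:  v_{1} + v_{3} = 2·v_{2} — sig = [2:2]
  P = {2,5}:  v_{2} + v_{5} = 2·v_{3} — sig = [2:2]

Hence PRS(X_Σ) =
    [2:]
    [2:]
    [2:1]
    [2:1]
    [2:1]
    [2:1]
    [2:1]
    [2:1]
    [2:1]
    [2:1]
    [2:1,1]
    [2:2]
    [2:2]
    [2:2]


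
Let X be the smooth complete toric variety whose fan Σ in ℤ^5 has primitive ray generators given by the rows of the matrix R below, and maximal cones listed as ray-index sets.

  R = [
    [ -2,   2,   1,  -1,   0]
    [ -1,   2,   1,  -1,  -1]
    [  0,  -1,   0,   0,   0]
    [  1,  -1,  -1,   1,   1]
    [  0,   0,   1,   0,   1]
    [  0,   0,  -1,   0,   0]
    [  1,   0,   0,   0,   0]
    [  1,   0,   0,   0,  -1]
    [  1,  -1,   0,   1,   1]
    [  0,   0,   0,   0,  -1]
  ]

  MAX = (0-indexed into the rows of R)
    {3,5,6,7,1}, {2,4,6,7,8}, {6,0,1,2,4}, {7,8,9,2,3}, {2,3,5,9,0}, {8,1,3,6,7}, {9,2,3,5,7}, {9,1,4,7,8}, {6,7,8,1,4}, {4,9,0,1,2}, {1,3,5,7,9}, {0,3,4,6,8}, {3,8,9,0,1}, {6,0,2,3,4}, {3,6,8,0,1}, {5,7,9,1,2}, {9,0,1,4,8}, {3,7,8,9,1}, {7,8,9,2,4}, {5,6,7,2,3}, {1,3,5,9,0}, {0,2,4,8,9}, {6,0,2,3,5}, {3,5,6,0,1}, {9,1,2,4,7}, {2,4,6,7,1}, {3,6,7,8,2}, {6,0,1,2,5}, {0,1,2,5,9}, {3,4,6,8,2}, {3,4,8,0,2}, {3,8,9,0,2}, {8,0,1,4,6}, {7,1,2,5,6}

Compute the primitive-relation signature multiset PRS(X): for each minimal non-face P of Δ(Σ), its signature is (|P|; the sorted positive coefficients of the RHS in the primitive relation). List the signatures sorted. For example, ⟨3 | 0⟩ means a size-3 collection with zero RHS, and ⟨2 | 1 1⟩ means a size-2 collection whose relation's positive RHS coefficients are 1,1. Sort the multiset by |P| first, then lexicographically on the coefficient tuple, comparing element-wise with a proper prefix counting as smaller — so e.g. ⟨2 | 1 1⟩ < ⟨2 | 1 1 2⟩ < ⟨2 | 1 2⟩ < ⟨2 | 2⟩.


Minimal non-faces — 10 found among 10 rays, 34 max cones:

  P = {0,7}:  v_{0} + v_{7} = v_{1}  so sig = ⟨2 | 1⟩
  P = {5,8}:  v_{5} + v_{8} = v_{3}  so sig = ⟨2 | 1⟩
  P = {6,9}:  v_{6} + v_{9} = v_{7}  so sig = ⟨2 | 1⟩
  P = {4,5}:  v_{4} + v_{5} = v_{0} + v_{2} + v_{3} + v_{6}  so sig = ⟨2 | 1 1 1 1⟩
  P = {1,2,3}:  v_{1} + v_{2} + v_{3} = 0  so sig = ⟨3 | 0⟩
  P = {3,4,9}:  v_{3} + v_{4} + v_{9} = v_{8}  so sig = ⟨3 | 1⟩
  P = {1,2,8}:  v_{1} + v_{2} + v_{8} = v_{4} + v_{9}  so sig = ⟨3 | 1 1⟩
  P = {3,4,7}:  v_{3} + v_{4} + v_{7} = v_{6} + v_{8}  so sig = ⟨3 | 1 1⟩
  P = {1,3,4}:  v_{1} + v_{3} + v_{4} = v_{0} + v_{6} + v_{8}  so sig = ⟨3 | 1 1 1⟩
  P = {0,2,6,8}:  v_{0} + v_{2} + v_{6} + v_{8} = v_{4}  so sig = ⟨4 | 1⟩

Hence PRS(X_Σ) =
[⟨2 | 1⟩, ⟨2 | 1⟩, ⟨2 | 1⟩, ⟨2 | 1 1 1 1⟩, ⟨3 | 0⟩, ⟨3 | 1⟩, ⟨3 | 1 1⟩, ⟨3 | 1 1⟩, ⟨3 | 1 1 1⟩, ⟨4 | 1⟩]


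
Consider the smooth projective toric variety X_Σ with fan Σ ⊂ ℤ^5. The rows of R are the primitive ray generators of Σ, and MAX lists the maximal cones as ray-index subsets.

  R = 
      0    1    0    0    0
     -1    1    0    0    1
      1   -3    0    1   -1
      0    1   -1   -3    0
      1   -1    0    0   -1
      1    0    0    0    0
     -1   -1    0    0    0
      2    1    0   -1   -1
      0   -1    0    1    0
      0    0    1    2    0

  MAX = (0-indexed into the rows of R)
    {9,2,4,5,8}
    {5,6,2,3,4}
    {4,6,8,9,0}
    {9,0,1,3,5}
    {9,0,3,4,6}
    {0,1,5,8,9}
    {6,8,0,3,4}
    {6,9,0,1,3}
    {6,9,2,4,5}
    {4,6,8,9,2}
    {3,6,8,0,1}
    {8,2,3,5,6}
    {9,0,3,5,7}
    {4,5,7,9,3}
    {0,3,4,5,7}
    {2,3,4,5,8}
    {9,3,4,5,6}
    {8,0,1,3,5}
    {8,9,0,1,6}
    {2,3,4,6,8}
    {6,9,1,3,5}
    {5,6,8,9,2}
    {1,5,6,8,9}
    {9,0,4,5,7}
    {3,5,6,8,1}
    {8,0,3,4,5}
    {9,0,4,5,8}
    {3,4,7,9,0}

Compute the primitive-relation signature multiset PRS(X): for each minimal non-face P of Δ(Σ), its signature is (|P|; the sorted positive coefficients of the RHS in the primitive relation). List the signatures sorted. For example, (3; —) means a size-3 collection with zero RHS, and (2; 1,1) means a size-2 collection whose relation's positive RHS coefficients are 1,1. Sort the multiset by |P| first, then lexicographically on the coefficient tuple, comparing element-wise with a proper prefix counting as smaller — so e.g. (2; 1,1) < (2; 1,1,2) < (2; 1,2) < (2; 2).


|primitive collections| = 12. Relations:

  • {1,4}:  v_{1} + v_{4} = 0  so sig = (2; —)
  • {0,2}:  v_{0} + v_{2} = v_{4} + v_{8}  so sig = (2; 1,1)
  • {1,2}:  v_{1} + v_{2} = v_{5} + v_{6} + v_{8}  so sig = (2; 1,1,1)
  • {6,7}:  v_{6} + v_{7} = v_{3} + v_{4} + v_{9}  so sig = (2; 1,1,1)
  • {7,8}:  v_{7} + v_{8} = v_{0} + v_{4} + v_{5}  so sig = (2; 1,1,1)
  • {1,7}:  v_{1} + v_{7} = v_{0} + v_{3} + v_{5} + v_{9}  so sig = (2; 1,1,1,1)
  • {2,7}:  v_{2} + v_{7} = 2·v_{4} + v_{5}  so sig = (2; 1,2)
  • {0,5,6}:  v_{0} + v_{5} + v_{6} = 0  so sig = (3; —)
  • {3,8,9}:  v_{3} + v_{8} + v_{9} = 0  so sig = (3; —)
  • {2,3,9}:  v_{2} + v_{3} + v_{9} = v_{4} + v_{5} + v_{6}  so sig = (3; 1,1,1)
  • {4,5,6,8}:  v_{4} + v_{5} + v_{6} + v_{8} = v_{2}  so sig = (4; 1)
  • {0,3,4,5,9}:  v_{0} + v_{3} + v_{4} + v_{5} + v_{9} = v_{7}  so sig = (5; 1)

Sorted signature multiset PRS(X):
    |P|=2: 7 collections, coeffs (), (1,1), (1,1,1), (1,1,1), (1,1,1), (1,1,1,1), (1,2)
    |P|=3: 3 collections, coeffs (), (), (1,1,1)
    |P|=4: 1 collection, coeffs (1)
    |P|=5: 1 collection, coeffs (1)


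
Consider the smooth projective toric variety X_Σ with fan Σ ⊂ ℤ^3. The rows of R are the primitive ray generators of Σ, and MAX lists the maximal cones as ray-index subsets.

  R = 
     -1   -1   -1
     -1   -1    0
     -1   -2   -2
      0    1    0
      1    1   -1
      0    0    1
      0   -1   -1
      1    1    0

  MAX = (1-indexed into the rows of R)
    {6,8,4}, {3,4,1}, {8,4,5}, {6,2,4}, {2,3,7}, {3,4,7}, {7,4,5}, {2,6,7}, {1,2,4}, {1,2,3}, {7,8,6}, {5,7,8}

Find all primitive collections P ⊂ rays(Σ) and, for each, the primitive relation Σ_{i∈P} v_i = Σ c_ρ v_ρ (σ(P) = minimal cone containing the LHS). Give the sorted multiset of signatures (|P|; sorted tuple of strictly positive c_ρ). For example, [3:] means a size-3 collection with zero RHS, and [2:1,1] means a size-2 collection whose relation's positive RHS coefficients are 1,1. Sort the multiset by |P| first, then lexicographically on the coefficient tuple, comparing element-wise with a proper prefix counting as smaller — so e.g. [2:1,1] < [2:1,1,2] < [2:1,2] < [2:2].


14 minimal non-faces of Δ(Σ) (on 8 rays):

  • {2,8}:  v_{2} + v_{8} = 0  so sig = [2:]
  • {1,6}:  v_{1} + v_{6} = v_{2}  so sig = [2:1]
  • {1,7}:  v_{1} + v_{7} = v_{3}  so sig = [2:1]
  • {5,6}:  v_{5} + v_{6} = v_{8}  so sig = [2:1]
  • {1,8}:  v_{1} + v_{8} = v_{4} + v_{7}  so sig = [2:1,1]
  • {2,5}:  v_{2} + v_{5} = v_{4} + v_{7}  so sig = [2:1,1]
  • {3,6}:  v_{3} + v_{6} = v_{2} + v_{7}  so sig = [2:1,1]
  • {3,8}:  v_{3} + v_{8} = v_{4} + 2·v_{7}  so sig = [2:1,2]
  • {1,5}:  v_{1} + v_{5} = 2·v_{4} + 2·v_{7}  so sig = [2:2,2]
  • {3,5}:  v_{3} + v_{5} = 2·v_{4} + 3·v_{7}  so sig = [2:2,3]
  • {4,6,7}:  v_{4} + v_{6} + v_{7} = 0  so sig = [3:]
  • {2,4,7}:  v_{2} + v_{4} + v_{7} = v_{1}  so sig = [3:1]
  • {4,7,8}:  v_{4} + v_{7} + v_{8} = v_{5}  so sig = [3:1]
  • {2,3,4}:  v_{2} + v_{3} + v_{4} = 2·v_{1}  so sig = [3:2]

Hence PRS(X_Σ) =
{ [2:],  [2:1] ×3,  [2:1,1] ×3,  [2:1,2],  [2:2,2],  [2:2,3],  [3:],  [3:1] ×2,  [3:2] }


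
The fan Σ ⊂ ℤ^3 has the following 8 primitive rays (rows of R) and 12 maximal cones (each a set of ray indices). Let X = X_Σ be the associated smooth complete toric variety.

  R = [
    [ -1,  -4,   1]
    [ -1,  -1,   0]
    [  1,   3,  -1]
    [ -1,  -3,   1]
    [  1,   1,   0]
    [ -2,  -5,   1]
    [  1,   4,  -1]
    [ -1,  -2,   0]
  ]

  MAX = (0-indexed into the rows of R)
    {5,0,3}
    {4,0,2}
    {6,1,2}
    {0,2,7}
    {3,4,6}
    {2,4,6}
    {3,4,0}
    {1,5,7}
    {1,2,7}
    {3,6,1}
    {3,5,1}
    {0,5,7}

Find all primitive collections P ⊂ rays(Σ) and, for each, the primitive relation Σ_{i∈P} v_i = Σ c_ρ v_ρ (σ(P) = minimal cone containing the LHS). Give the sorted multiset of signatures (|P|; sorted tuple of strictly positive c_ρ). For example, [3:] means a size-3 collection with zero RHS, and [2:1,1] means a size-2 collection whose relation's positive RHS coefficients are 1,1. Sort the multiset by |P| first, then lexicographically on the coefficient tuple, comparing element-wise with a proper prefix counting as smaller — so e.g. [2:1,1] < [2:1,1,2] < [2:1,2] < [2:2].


Primitive collections (10):

  {0,6}:  v_{0} + v_{6} = 0 ; sig = [2:]
  {1,4}:  v_{1} + v_{4} = 0 ; sig = [2:]
  {2,3}:  v_{2} + v_{3} = 0 ; sig = [2:]
  {0,1}:  v_{0} + v_{1} = v_{5} ; sig = [2:1]
  {2,5}:  v_{2} + v_{5} = v_{7} ; sig = [2:1]
  {3,7}:  v_{3} + v_{7} = v_{5} ; sig = [2:1]
  {4,5}:  v_{4} + v_{5} = v_{0} ; sig = [2:1]
  {5,6}:  v_{5} + v_{6} = v_{1} ; sig = [2:1]
  {4,7}:  v_{4} + v_{7} = v_{0} + v_{2} ; sig = [2:1,1]
  {6,7}:  v_{6} + v_{7} = v_{1} + v_{2} ; sig = [2:1,1]

so the primitive-relation signature multiset is
    |P|=2: 10 collections, coeffs (), (), (), (1), (1), (1), (1), (1), (1,1), (1,1)


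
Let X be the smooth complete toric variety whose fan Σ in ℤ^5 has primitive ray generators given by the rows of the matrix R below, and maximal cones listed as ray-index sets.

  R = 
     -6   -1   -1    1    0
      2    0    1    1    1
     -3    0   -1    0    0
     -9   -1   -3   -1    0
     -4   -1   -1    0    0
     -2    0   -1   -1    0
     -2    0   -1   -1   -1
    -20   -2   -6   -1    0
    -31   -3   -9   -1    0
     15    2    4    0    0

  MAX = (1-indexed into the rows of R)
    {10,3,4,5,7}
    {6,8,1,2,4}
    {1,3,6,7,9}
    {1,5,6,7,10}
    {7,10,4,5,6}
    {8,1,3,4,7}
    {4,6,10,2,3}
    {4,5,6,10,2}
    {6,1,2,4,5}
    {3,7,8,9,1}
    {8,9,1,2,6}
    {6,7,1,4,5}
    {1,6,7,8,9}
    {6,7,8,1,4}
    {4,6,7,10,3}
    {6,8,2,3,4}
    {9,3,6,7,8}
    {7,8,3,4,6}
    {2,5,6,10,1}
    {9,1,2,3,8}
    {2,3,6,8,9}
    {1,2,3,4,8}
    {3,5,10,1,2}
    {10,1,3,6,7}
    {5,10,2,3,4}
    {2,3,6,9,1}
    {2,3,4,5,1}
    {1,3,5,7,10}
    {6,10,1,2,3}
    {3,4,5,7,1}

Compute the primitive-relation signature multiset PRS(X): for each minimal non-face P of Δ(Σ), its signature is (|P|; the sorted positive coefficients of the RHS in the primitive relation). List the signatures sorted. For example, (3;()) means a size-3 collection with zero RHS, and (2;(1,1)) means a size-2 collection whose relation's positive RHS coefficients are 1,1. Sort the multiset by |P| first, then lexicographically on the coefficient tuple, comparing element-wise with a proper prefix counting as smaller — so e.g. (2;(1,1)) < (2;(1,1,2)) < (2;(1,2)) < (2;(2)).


Primitive collections (10):

  {2,7}:  v_{2} + v_{7} = 0 ; sig = (2;())
  {8,10}:  v_{8} + v_{10} = v_{3} + v_{6} ; sig = (2;(1,1))
  {5,9}:  v_{5} + v_{9} = v_{1} + v_{4} + v_{8} ; sig = (2;(1,1,1))
  {5,8}:  v_{5} + v_{8} = v_{1} + 2·v_{4} ; sig = (2;(1,2))
  {9,10}:  v_{9} + v_{10} = v_{1} + 2·v_{3} + 2·v_{6} ; sig = (2;(1,2,2))
  {4,9}:  v_{4} + v_{9} = 2·v_{8} ; sig = (2;(2))
  {1,4,10}:  v_{1} + v_{4} + v_{10} = 0 ; sig = (3;())
  {3,5,6}:  v_{3} + v_{5} + v_{6} = v_{4} ; sig = (3;(1))
  {1,3,4,6}:  v_{1} + v_{3} + v_{4} + v_{6} = v_{8} ; sig = (4;(1))
  {1,3,6,8}:  v_{1} + v_{3} + v_{6} + v_{8} = v_{9} ; sig = (4;(1))

so the primitive-relation signature multiset is
[(2;()), (2;(1,1)), (2;(1,1,1)), (2;(1,2)), (2;(1,2,2)), (2;(2)), (3;()), (3;(1)), (4;(1)), (4;(1))]


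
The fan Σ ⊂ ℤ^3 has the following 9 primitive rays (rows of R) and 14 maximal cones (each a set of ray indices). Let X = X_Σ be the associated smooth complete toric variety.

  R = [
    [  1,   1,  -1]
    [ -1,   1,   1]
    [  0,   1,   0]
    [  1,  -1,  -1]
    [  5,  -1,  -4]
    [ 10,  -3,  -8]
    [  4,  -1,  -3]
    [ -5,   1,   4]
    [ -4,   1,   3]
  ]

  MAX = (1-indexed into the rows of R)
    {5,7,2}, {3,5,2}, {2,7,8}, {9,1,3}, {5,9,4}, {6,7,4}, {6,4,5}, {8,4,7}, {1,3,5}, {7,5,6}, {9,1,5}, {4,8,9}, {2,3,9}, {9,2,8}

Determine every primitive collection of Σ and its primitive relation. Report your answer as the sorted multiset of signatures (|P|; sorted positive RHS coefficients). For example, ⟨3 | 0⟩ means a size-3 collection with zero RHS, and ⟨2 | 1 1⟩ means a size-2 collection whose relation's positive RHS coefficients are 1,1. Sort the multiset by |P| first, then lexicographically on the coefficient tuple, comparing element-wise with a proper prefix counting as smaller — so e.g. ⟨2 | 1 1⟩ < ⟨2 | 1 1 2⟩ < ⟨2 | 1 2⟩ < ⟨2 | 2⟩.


Minimal non-faces — 18 found among 9 rays, 14 max cones:

  P = {2,4}:  v_{2} + v_{4} = 0 ; sig = ⟨2 | 0⟩
  P = {5,8}:  v_{5} + v_{8} = 0 ; sig = ⟨2 | 0⟩
  P = {7,9}:  v_{7} + v_{9} = 0 ; sig = ⟨2 | 0⟩
  P = {1,7}:  v_{1} + v_{7} = v_{3} + v_{5} ; sig = ⟨2 | 1 1⟩
  P = {1,8}:  v_{1} + v_{8} = v_{3} + v_{9} ; sig = ⟨2 | 1 1⟩
  P = {2,6}:  v_{2} + v_{6} = v_{5} + v_{7} ; sig = ⟨2 | 1 1⟩
  P = {3,4}:  v_{3} + v_{4} = v_{5} + v_{9} ; sig = ⟨2 | 1 1⟩
  P = {3,7}:  v_{3} + v_{7} = v_{2} + v_{5} ; sig = ⟨2 | 1 1⟩
  P = {3,8}:  v_{3} + v_{8} = v_{2} + v_{9} ; sig = ⟨2 | 1 1⟩
  P = {6,8}:  v_{6} + v_{8} = v_{4} + v_{7} ; sig = ⟨2 | 1 1⟩
  P = {6,9}:  v_{6} + v_{9} = v_{4} + v_{5} ; sig = ⟨2 | 1 1⟩
  P = {1,6}:  v_{1} + v_{6} = 3·v_{5} + v_{9} ; sig = ⟨2 | 1 3⟩
  P = {1,2}:  v_{1} + v_{2} = 2·v_{3} ; sig = ⟨2 | 2⟩
  P = {3,6}:  v_{3} + v_{6} = 2·v_{5} ; sig = ⟨2 | 2⟩
  P = {1,4}:  v_{1} + v_{4} = 2·v_{5} + 2·v_{9} ; sig = ⟨2 | 2 2⟩
  P = {2,5,9}:  v_{2} + v_{5} + v_{9} = v_{3} ; sig = ⟨3 | 1⟩
  P = {3,5,9}:  v_{3} + v_{5} + v_{9} = v_{1} ; sig = ⟨3 | 1⟩
  P = {4,5,7}:  v_{4} + v_{5} + v_{7} = v_{6} ; sig = ⟨3 | 1⟩

Sorted signature multiset PRS(X):
    ⟨2 | 0⟩
    ⟨2 | 0⟩
    ⟨2 | 0⟩
    ⟨2 | 1 1⟩
    ⟨2 | 1 1⟩
    ⟨2 | 1 1⟩
    ⟨2 | 1 1⟩
    ⟨2 | 1 1⟩
    ⟨2 | 1 1⟩
    ⟨2 | 1 1⟩
    ⟨2 | 1 1⟩
    ⟨2 | 1 3⟩
    ⟨2 | 2⟩
    ⟨2 | 2⟩
    ⟨2 | 2 2⟩
    ⟨3 | 1⟩
    ⟨3 | 1⟩
    ⟨3 | 1⟩


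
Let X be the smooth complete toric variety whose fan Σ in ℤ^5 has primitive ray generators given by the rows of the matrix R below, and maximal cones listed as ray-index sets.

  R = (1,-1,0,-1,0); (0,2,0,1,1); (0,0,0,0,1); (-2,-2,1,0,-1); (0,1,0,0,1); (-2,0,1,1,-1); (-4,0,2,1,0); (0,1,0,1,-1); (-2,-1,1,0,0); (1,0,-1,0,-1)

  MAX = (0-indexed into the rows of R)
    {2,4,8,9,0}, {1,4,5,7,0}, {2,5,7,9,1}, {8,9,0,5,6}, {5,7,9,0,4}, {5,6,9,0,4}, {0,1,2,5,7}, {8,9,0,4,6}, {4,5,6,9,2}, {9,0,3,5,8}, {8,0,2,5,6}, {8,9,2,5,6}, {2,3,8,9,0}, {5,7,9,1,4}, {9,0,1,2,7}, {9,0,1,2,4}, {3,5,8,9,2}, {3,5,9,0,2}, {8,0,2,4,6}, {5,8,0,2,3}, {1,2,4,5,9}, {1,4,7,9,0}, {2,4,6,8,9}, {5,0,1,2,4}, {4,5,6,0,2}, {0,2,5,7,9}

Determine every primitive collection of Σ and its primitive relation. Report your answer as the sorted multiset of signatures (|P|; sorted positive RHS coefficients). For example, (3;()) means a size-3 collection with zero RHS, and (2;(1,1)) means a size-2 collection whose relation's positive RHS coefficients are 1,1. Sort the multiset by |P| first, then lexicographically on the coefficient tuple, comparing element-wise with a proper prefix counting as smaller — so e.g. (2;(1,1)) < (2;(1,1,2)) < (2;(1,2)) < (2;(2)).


14 collections generate NE(X_Σ); each relation:

  {3,4}:  v_{3} + v_{4} = v_{8}  so sig = (2;(1))
  {7,8}:  v_{7} + v_{8} = v_{5}  so sig = (2;(1))
  {1,3}:  v_{1} + v_{3} = v_{2} + v_{5}  so sig = (2;(1,1))
  {1,8}:  v_{1} + v_{8} = v_{2} + v_{4} + v_{5}  so sig = (2;(1,1,1))
  {3,7}:  v_{3} + v_{7} = v_{0} + v_{2} + 2·v_{5} + v_{9}  so sig = (2;(1,1,1,2))
  {3,6}:  v_{3} + v_{6} = v_{5} + 2·v_{8}  so sig = (2;(1,2))
  {6,7}:  v_{6} + v_{7} = v_{4} + 2·v_{5}  so sig = (2;(1,2))
  {1,6}:  v_{1} + v_{6} = v_{2} + 2·v_{4} + 2·v_{5}  so sig = (2;(1,2,2))
  {2,4,7}:  v_{2} + v_{4} + v_{7} = v_{1}  so sig = (3;(1))
  {4,5,8}:  v_{4} + v_{5} + v_{8} = v_{6}  so sig = (3;(1))
  {0,1,5,9}:  v_{0} + v_{1} + v_{5} + v_{9} = v_{7}  so sig = (4;(1))
  {0,2,6,9}:  v_{0} + v_{2} + v_{6} + v_{9} = v_{8}  so sig = (4;(1))
  {0,2,4,5,9}:  v_{0} + v_{2} + v_{4} + v_{5} + v_{9} = 0  so sig = (5;())
  {0,2,5,8,9}:  v_{0} + v_{2} + v_{5} + v_{8} + v_{9} = v_{3}  so sig = (5;(1))

Hence PRS(X_Σ) =
{ (2;(1)) ×2,  (2;(1,1)),  (2;(1,1,1)),  (2;(1,1,1,2)),  (2;(1,2)) ×2,  (2;(1,2,2)),  (3;(1)) ×2,  (4;(1)) ×2,  (5;()),  (5;(1)) }


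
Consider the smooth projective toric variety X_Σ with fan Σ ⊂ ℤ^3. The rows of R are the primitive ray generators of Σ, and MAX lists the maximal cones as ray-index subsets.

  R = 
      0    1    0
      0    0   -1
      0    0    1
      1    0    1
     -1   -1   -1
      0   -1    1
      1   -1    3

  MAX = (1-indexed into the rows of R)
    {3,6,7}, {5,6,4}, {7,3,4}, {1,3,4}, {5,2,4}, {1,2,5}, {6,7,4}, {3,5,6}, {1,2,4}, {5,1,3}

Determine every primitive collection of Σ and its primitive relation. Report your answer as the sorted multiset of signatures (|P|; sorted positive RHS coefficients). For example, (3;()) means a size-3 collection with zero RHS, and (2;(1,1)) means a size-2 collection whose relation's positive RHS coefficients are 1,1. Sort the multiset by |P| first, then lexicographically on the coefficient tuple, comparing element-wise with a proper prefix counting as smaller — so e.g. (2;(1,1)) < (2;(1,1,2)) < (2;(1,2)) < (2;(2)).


Δ(Σ) — 7 vertices, 9 min non-faces:

  P = {2,3}:  v_{2} + v_{3} = 0  →  sig = (2;())
  P = {1,6}:  v_{1} + v_{6} = v_{3}  →  sig = (2;(1))
  P = {2,6}:  v_{2} + v_{6} = v_{4} + v_{5}  →  sig = (2;(1,1))
  P = {2,7}:  v_{2} + v_{7} = v_{4} + v_{6}  →  sig = (2;(1,1))
  P = {1,7}:  v_{1} + v_{7} = 2·v_{3} + v_{4}  →  sig = (2;(1,2))
  P = {5,7}:  v_{5} + v_{7} = 2·v_{6}  →  sig = (2;(2))
  P = {1,4,5}:  v_{1} + v_{4} + v_{5} = 0  →  sig = (3;())
  P = {3,4,5}:  v_{3} + v_{4} + v_{5} = v_{6}  →  sig = (3;(1))
  P = {3,4,6}:  v_{3} + v_{4} + v_{6} = v_{7}  →  sig = (3;(1))

Sorted signature multiset PRS(X):
    (2;())
    (2;(1))
    (2;(1,1))
    (2;(1,1))
    (2;(1,2))
    (2;(2))
    (3;())
    (3;(1))
    (3;(1))


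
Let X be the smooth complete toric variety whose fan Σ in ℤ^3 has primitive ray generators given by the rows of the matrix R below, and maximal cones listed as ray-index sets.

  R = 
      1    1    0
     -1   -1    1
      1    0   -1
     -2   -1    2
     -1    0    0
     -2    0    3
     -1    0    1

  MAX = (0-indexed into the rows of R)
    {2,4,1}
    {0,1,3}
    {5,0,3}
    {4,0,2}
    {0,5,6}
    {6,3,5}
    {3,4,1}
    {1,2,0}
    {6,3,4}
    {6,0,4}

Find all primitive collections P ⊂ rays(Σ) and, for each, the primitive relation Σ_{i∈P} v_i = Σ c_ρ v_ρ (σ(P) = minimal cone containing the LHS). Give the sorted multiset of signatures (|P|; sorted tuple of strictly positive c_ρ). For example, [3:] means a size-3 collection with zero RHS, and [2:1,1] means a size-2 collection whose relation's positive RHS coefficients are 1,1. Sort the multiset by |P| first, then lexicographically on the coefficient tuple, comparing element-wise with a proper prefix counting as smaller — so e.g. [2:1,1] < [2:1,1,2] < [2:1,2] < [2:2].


Primitive collections (9):

  {2,6}:  v_{2} + v_{6} = 0  ⇒ sig = [2:]
  {1,6}:  v_{1} + v_{6} = v_{3}  ⇒ sig = [2:1]
  {2,3}:  v_{2} + v_{3} = v_{1}  ⇒ sig = [2:1]
  {2,5}:  v_{2} + v_{5} = v_{0} + v_{3}  ⇒ sig = [2:1,1]
  {1,5}:  v_{1} + v_{5} = v_{0} + 2·v_{3}  ⇒ sig = [2:1,2]
  {4,5}:  v_{4} + v_{5} = 3·v_{6}  ⇒ sig = [2:3]
  {0,1,4}:  v_{0} + v_{1} + v_{4} = v_{6}  ⇒ sig = [3:1]
  {0,3,6}:  v_{0} + v_{3} + v_{6} = v_{5}  ⇒ sig = [3:1]
  {0,3,4}:  v_{0} + v_{3} + v_{4} = 2·v_{6}  ⇒ sig = [3:2]

so the primitive-relation signature multiset is
    |P|=2: 6 collections, coeffs (), (1), (1), (1,1), (1,2), (3)
    |P|=3: 3 collections, coeffs (1), (1), (2)


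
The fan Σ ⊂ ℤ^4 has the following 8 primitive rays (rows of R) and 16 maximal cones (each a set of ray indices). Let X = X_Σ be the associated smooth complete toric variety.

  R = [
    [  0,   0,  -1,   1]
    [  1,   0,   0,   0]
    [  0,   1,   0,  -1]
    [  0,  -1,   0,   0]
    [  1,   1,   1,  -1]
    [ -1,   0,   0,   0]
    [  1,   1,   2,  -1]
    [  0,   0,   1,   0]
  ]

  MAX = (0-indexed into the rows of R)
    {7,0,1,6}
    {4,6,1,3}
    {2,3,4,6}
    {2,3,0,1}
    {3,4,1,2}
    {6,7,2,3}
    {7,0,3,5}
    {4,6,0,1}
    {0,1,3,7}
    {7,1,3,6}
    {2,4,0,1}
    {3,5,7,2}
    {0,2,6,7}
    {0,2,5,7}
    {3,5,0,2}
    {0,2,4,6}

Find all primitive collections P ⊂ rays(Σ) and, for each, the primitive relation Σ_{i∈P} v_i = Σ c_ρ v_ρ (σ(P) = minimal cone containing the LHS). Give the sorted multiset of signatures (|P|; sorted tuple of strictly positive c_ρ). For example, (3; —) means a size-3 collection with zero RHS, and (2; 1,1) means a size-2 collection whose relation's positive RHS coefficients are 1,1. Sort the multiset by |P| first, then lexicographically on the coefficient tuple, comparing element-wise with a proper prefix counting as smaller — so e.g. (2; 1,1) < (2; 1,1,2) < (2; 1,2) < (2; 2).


The 9 primitive collections of Σ (r=8, n=4):

  • {1,5}:  v_{1} + v_{5} = 0  →  sig = (2; —)
  • {4,7}:  v_{4} + v_{7} = v_{6}  →  sig = (2; 1)
  • {4,5}:  v_{4} + v_{5} = v_{2} + v_{7}  →  sig = (2; 1,1)
  • {5,6}:  v_{5} + v_{6} = v_{2} + 2·v_{7}  →  sig = (2; 1,2)
  • {0,3,4}:  v_{0} + v_{3} + v_{4} = v_{1}  →  sig = (3; 1)
  • {1,2,7}:  v_{1} + v_{2} + v_{7} = v_{4}  →  sig = (3; 1)
  • {0,3,6}:  v_{0} + v_{3} + v_{6} = v_{1} + v_{7}  →  sig = (3; 1,1)
  • {1,2,6}:  v_{1} + v_{2} + v_{6} = 2·v_{4}  →  sig = (3; 2)
  • {0,2,3,7}:  v_{0} + v_{2} + v_{3} + v_{7} = 0  →  sig = (4; —)

Sorted signature multiset PRS(X):
    |P|=2: 4 collections, coeffs (), (1), (1,1), (1,2)
    |P|=3: 4 collections, coeffs (1), (1), (1,1), (2)
    |P|=4: 1 collection, coeffs ()
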